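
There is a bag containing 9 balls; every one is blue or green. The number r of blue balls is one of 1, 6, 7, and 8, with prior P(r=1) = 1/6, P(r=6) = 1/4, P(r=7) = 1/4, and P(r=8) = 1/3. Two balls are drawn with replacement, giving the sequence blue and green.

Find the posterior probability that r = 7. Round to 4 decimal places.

0.2917

Compute the likelihood of the observed sequence for each case: P(data | r = 1) = (1/9)(8/9) = 8/81; P(data | r = 6) = (6/9)(3/9) = 2/9; P(data | r = 7) = (7/9)(2/9) = 14/81; P(data | r = 8) = (8/9)(1/9) = 8/81.
Multiplying each by its prior: 1/6 · 8/81 = 4/243, 1/4 · 2/9 = 1/18, 1/4 · 14/81 = 7/162, 1/3 · 8/81 = 8/243; these sum to 4/27.
By Bayes' rule, P(r = 7 | data) = (7/162) / (4/27) = 7/24.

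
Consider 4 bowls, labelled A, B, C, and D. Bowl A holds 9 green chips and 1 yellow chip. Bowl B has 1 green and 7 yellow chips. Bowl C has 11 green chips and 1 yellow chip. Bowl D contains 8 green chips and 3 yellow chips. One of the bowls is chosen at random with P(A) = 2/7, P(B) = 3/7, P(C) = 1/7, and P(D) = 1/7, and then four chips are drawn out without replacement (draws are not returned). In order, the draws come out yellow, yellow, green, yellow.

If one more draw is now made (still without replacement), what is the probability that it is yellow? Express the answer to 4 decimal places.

Under each hypothesis, the probability of the observed sequence is: P(data | bowl A) = (1/10)(0/9) = 0; P(data | bowl B) = (7/8)(6/7)(1/6)(5/5) = 0.125; P(data | bowl C) = (1/12)(0/11) = 0; P(data | bowl D) = (3/11)(2/10)(8/9)(1/8) = 0.0060606.
The prior-weighted likelihoods are 2/7 · 0 = 0, 3/7 · 0.125 = 0.053571, 1/7 · 0 = 0, 1/7 · 0.0060606 = 0.0008658; summing to 0.054437.
Dividing through by the total gives posterior P(bowl A | data) = 0, P(bowl B | data) = 0.9841, P(bowl C | data) = 0, P(bowl D | data) = 0.015905.
Averaging over the posterior, P(yellow next | data) = (1)(0.9841) + (0)(0.015905) = 0.9841.

0.9841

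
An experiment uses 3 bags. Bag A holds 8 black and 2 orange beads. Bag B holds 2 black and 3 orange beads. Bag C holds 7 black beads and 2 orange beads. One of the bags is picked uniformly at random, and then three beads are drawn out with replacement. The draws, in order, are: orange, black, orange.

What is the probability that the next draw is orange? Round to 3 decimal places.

For each hypothesis, P(data | H) works out to: P(data | bag A) = (2/10)(8/10)(2/10) = 0.032; P(data | bag B) = (3/5)(2/5)(3/5) = 0.144; P(data | bag C) = (2/9)(7/9)(2/9) = 0.038409.
The prior-weighted likelihoods are 1/3 · 0.032 = 0.010667, 1/3 · 0.144 = 0.048, 1/3 · 0.038409 = 0.012803; summing to 0.07147.
The posterior is then P(bag A | data) = 0.14925, P(bag B | data) = 0.67161, P(bag C | data) = 0.17914.
So P(orange next | data) = Σ P(orange next | H) P(H | data) = (1/5)(0.14925) + (3/5)(0.67161) + (2/9)(0.17914) = 0.47263.

0.473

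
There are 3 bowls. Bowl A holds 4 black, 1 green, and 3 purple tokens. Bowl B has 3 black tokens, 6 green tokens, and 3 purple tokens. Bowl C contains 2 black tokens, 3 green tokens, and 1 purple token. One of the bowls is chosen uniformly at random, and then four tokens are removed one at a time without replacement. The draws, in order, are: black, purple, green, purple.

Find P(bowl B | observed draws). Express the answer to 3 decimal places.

The likelihood of the observed sequence under each hypothesis: P(data | bowl A) = (4/8)(3/7)(1/6)(2/5) = 1/70; P(data | bowl B) = (3/12)(3/11)(6/10)(2/9) = 1/110; P(data | bowl C) = (2/6)(1/5)(3/4)(0/3) = 0.
Multiplying each by its prior: 1/3 · 1/70 = 1/210, 1/3 · 1/110 = 1/330, 1/3 · 0 = 0; summing to 3/385.
Therefore the posterior P(bowl B | data) = (1/330) / (3/385) = 7/18.

0.389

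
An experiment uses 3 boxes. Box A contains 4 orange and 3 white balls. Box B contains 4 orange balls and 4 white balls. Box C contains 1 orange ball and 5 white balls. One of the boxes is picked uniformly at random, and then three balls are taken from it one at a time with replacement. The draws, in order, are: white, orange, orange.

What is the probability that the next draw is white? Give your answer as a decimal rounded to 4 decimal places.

0.4921

Under each hypothesis, the probability of the observed sequence is: P(data | box A) = (3/7)(4/7)(4/7) = 0.13994; P(data | box B) = (4/8)(4/8)(4/8) = 0.125; P(data | box C) = (5/6)(1/6)(1/6) = 0.023148.
Weighting by the prior gives 1/3 · 0.13994 = 0.046647, 1/3 · 0.125 = 0.041667, 1/3 · 0.023148 = 0.007716; these sum to 0.09603.
Normalising, the posterior is P(box A | data) = 0.48576, P(box B | data) = 0.43389, P(box C | data) = 0.08035.
The predictive probability is P(white next | data) = (3/7)(0.48576) + (1/2)(0.43389) + (5/6)(0.08035) = 0.49209.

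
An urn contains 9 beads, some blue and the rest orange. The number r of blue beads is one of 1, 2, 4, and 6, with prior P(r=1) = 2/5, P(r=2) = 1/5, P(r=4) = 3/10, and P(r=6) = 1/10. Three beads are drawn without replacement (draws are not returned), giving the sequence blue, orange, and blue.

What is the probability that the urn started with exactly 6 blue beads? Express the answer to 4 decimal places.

The likelihood of the observed sequence under each hypothesis: P(data | r = 1) = (1/9)(8/8)(0/7) = 0; P(data | r = 2) = (2/9)(7/8)(1/7) = 0.027778; P(data | r = 4) = (4/9)(5/8)(3/7) = 0.11905; P(data | r = 6) = (6/9)(3/8)(5/7) = 0.17857.
Weighting by the prior gives 2/5 · 0 = 0, 1/5 · 0.027778 = 0.0055556, 3/10 · 0.11905 = 0.035714, 1/10 · 0.17857 = 0.017857; with total 0.059127.
Hence P(r = 6 | data) = (0.017857) / (0.059127) = 0.30201.

0.3020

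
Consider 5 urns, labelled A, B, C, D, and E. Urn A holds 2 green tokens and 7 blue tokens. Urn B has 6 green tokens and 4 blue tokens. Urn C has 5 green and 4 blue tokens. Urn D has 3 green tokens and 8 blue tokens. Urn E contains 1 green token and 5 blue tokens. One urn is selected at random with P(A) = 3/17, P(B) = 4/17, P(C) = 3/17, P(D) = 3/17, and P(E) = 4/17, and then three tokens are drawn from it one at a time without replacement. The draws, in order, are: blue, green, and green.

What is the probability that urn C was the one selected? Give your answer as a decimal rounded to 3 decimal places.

For each hypothesis, P(data | H) works out to: P(data | urn A) = (7/9)(2/8)(1/7) = 0.027778; P(data | urn B) = (4/10)(6/9)(5/8) = 0.16667; P(data | urn C) = (4/9)(5/8)(4/7) = 0.15873; P(data | urn D) = (8/11)(3/10)(2/9) = 0.048485; P(data | urn E) = (5/6)(1/5)(0/4) = 0.
Multiplying each by its prior: 3/17 · 0.027778 = 0.004902, 4/17 · 0.16667 = 0.039216, 3/17 · 0.15873 = 0.028011, 3/17 · 0.048485 = 0.0085561, 4/17 · 0 = 0; with total 0.080685.
Hence P(urn C | data) = (0.028011) / (0.080685) = 0.34717.

0.347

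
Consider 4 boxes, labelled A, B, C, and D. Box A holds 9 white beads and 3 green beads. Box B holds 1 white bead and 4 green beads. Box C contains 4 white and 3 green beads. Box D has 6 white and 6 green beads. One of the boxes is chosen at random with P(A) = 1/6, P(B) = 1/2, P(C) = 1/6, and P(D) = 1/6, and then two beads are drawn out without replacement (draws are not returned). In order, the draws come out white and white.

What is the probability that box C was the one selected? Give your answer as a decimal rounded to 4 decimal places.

0.2699

Compute the likelihood of the observed sequence for each case: P(data | box A) = (9/12)(8/11) = 6/11; P(data | box B) = (1/5)(0/4) = 0; P(data | box C) = (4/7)(3/6) = 2/7; P(data | box D) = (6/12)(5/11) = 5/22.
Weighting by the prior gives 1/6 · 6/11 = 1/11, 1/2 · 0 = 0, 1/6 · 2/7 = 1/21, 1/6 · 5/22 = 5/132; with total 163/924.
So P(box C | data) = (1/21) / (163/924) = 44/163.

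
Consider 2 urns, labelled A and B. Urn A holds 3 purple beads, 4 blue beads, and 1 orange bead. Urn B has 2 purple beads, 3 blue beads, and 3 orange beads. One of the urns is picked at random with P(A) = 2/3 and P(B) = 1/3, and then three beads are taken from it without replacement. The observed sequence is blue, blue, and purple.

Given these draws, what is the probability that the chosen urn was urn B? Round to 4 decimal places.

0.1429

For each hypothesis, P(data | H) works out to: P(data | urn A) = (4/8)(3/7)(3/6) = 3/28; P(data | urn B) = (3/8)(2/7)(2/6) = 1/28.
The prior-weighted likelihoods are 2/3 · 3/28 = 1/14, 1/3 · 1/28 = 1/84; with total 1/12.
Therefore the posterior P(urn B | data) = (1/84) / (1/12) = 1/7.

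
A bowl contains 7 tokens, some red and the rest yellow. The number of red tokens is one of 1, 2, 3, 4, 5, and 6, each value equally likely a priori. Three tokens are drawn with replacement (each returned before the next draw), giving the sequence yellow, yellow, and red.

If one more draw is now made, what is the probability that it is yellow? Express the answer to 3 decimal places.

Compute the likelihood of the observed sequence for each case: P(data | r = 1) = (6/7)(6/7)(1/7) = 0.10496; P(data | r = 2) = (5/7)(5/7)(2/7) = 0.14577; P(data | r = 3) = (4/7)(4/7)(3/7) = 0.13994; P(data | r = 4) = (3/7)(3/7)(4/7) = 0.10496; P(data | r = 5) = (2/7)(2/7)(5/7) = 0.058309; P(data | r = 6) = (1/7)(1/7)(6/7) = 0.017493.
Multiplying each by its prior: 1/6 · 0.10496 = 0.017493, 1/6 · 0.14577 = 0.024295, 1/6 · 0.13994 = 0.023324, 1/6 · 0.10496 = 0.017493, 1/6 · 0.058309 = 0.0097182, 1/6 · 0.017493 = 0.0029155; with total 0.095238.
Normalising, the posterior is P(r = 1 | data) = 0.18367, P(r = 2 | data) = 0.2551, P(r = 3 | data) = 0.2449, P(r = 4 | data) = 0.18367, P(r = 5 | data) = 0.10204, P(r = 6 | data) = 0.030612.
So P(yellow next | data) = Σ P(yellow next | H) P(H | data) = (6/7)(0.18367) + (5/7)(0.2551) + (4/7)(0.2449) + (3/7)(0.18367) + (2/7)(0.10204) + (1/7)(0.030612) = 0.59184.

0.592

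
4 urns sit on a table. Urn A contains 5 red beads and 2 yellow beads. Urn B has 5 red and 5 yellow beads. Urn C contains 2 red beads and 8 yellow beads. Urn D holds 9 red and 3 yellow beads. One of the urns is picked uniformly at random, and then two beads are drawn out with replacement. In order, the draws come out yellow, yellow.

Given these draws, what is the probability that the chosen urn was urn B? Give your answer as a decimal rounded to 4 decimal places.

0.2417

Under each hypothesis, the probability of the observed sequence is: P(data | urn A) = (2/7)(2/7) = 0.081633; P(data | urn B) = (5/10)(5/10) = 0.25; P(data | urn C) = (8/10)(8/10) = 0.64; P(data | urn D) = (3/12)(3/12) = 0.0625.
Multiplying each by its prior: 1/4 · 0.081633 = 0.020408, 1/4 · 0.25 = 0.0625, 1/4 · 0.64 = 0.16, 1/4 · 0.0625 = 0.015625; with total 0.25853.
By Bayes' rule, P(urn B | data) = (0.0625) / (0.25853) = 0.24175.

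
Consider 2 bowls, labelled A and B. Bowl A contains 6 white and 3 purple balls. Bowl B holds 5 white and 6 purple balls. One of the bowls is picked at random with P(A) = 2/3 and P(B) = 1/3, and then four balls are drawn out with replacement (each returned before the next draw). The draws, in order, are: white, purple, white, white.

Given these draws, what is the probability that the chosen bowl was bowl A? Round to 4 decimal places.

0.7941

For each hypothesis, P(data | H) works out to: P(data | bowl A) = (6/9)(3/9)(6/9)(6/9) = 0.098765; P(data | bowl B) = (5/11)(6/11)(5/11)(5/11) = 0.051226.
Weighting by the prior gives 2/3 · 0.098765 = 0.065844, 1/3 · 0.051226 = 0.017075; these sum to 0.082919.
Therefore the posterior P(bowl A | data) = (0.065844) / (0.082919) = 0.79407.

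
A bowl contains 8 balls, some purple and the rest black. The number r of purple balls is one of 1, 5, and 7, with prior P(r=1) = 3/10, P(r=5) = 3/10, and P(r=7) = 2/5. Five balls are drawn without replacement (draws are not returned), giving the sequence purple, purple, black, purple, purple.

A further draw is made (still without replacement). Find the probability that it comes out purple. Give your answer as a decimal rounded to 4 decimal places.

0.8378

The likelihood of the observed sequence under each hypothesis: P(data | r = 1) = (1/8)(0/7) = 0; P(data | r = 5) = (5/8)(4/7)(3/6)(3/5)(2/4) = 3/56; P(data | r = 7) = (7/8)(6/7)(1/6)(5/5)(4/4) = 1/8.
Multiplying each by its prior: 3/10 · 0 = 0, 3/10 · 3/56 = 9/560, 2/5 · 1/8 = 1/20; these sum to 37/560.
Normalising, the posterior is P(r = 1 | data) = 0, P(r = 5 | data) = 9/37, P(r = 7 | data) = 28/37.
Averaging over the posterior, P(purple next | data) = (1/3)(9/37) + (1)(28/37) = 31/37.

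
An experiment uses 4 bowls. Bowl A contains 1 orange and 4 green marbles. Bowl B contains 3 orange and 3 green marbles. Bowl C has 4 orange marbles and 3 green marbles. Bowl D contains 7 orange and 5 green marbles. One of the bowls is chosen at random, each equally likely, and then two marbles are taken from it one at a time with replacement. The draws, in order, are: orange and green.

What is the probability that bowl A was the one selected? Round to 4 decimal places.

The likelihood of the observed sequence under each hypothesis: P(data | bowl A) = (1/5)(4/5) = 0.16; P(data | bowl B) = (3/6)(3/6) = 0.25; P(data | bowl C) = (4/7)(3/7) = 0.2449; P(data | bowl D) = (7/12)(5/12) = 0.24306.
Weighting by the prior gives 1/4 · 0.16 = 0.04, 1/4 · 0.25 = 0.0625, 1/4 · 0.2449 = 0.061224, 1/4 · 0.24306 = 0.060764; with total 0.22449.
So P(bowl A | data) = (0.04) / (0.22449) = 0.17818.

0.1782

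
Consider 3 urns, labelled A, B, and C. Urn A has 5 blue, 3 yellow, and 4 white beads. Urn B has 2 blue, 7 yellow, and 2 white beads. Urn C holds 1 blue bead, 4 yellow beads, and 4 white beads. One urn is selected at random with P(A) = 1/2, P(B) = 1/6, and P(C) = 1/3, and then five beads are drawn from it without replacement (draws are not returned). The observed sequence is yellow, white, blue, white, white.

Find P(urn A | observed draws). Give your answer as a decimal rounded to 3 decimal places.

0.472

Compute the likelihood of the observed sequence for each case: P(data | urn A) = (3/12)(4/11)(5/10)(3/9)(2/8) = 0.0037879; P(data | urn B) = (7/11)(2/10)(2/9)(1/8)(0/7) = 0; P(data | urn C) = (4/9)(4/8)(1/7)(3/6)(2/5) = 0.0063492.
The prior-weighted likelihoods are 1/2 · 0.0037879 = 0.0018939, 1/6 · 0 = 0, 1/3 · 0.0063492 = 0.0021164; with total 0.0040103.
By Bayes' rule, P(urn A | data) = (0.0018939) / (0.0040103) = 0.47226.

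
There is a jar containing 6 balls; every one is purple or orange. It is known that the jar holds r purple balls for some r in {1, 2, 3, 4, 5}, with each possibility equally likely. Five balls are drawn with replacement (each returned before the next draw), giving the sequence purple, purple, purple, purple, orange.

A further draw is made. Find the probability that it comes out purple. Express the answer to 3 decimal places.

The likelihood of the observed sequence under each hypothesis: P(data | r = 1) = (1/6)(1/6)(1/6)(1/6)(5/6) = 0.000643; P(data | r = 2) = (2/6)(2/6)(2/6)(2/6)(4/6) = 0.0082305; P(data | r = 3) = (3/6)(3/6)(3/6)(3/6)(3/6) = 0.03125; P(data | r = 4) = (4/6)(4/6)(4/6)(4/6)(2/6) = 0.065844; P(data | r = 5) = (5/6)(5/6)(5/6)(5/6)(1/6) = 0.080376.
Multiplying each by its prior: 1/5 · 0.000643 = 0.0001286, 1/5 · 0.0082305 = 0.0016461, 1/5 · 0.03125 = 0.00625, 1/5 · 0.065844 = 0.013169, 1/5 · 0.080376 = 0.016075; summing to 0.037269.
Dividing through by the total gives posterior P(r = 1 | data) = 0.0034507, P(r = 2 | data) = 0.044168, P(r = 3 | data) = 0.1677, P(r = 4 | data) = 0.35335, P(r = 5 | data) = 0.43133.
So P(purple next | data) = Σ P(purple next | H) P(H | data) = (1/6)(0.0034507) + (1/3)(0.044168) + (1/2)(0.1677) + (2/3)(0.35335) + (5/6)(0.43133) = 0.69416.

0.694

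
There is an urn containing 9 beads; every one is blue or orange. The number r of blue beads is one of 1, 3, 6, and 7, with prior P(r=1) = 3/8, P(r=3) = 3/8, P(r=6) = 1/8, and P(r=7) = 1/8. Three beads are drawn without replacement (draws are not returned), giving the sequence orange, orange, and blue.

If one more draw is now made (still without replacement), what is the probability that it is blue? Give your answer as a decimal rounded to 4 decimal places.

For each hypothesis, P(data | H) works out to: P(data | r = 1) = (8/9)(7/8)(1/7) = 1/9; P(data | r = 3) = (6/9)(5/8)(3/7) = 5/28; P(data | r = 6) = (3/9)(2/8)(6/7) = 1/14; P(data | r = 7) = (2/9)(1/8)(7/7) = 1/36.
Multiplying each by its prior: 3/8 · 1/9 = 1/24, 3/8 · 5/28 = 15/224, 1/8 · 1/14 = 1/112, 1/8 · 1/36 = 1/288; summing to 61/504.
The posterior is then P(r = 1 | data) = 21/61, P(r = 3 | data) = 135/244, P(r = 6 | data) = 9/122, P(r = 7 | data) = 7/244.
The predictive probability is P(blue next | data) = (0)(21/61) + (1/3)(135/244) + (5/6)(9/122) + (1)(7/244) = 67/244.

0.2746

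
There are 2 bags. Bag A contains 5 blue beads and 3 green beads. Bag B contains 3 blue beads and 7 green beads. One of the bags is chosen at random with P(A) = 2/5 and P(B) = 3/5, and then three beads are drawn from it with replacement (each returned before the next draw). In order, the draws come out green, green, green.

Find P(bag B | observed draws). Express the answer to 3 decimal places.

0.907

The likelihood of the observed sequence under each hypothesis: P(data | bag A) = (3/8)(3/8)(3/8) = 0.052734; P(data | bag B) = (7/10)(7/10)(7/10) = 0.343.
Multiplying each by its prior: 2/5 · 0.052734 = 0.021094, 3/5 · 0.343 = 0.2058; with total 0.22689.
By Bayes' rule, P(bag B | data) = (0.2058) / (0.22689) = 0.90703.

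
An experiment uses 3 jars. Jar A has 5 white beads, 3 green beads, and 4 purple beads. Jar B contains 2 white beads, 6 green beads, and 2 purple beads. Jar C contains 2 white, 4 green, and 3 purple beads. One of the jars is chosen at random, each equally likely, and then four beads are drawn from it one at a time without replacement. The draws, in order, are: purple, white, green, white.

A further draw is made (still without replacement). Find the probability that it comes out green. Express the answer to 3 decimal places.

Compute the likelihood of the observed sequence for each case: P(data | jar A) = (4/12)(5/11)(3/10)(4/9) = 0.020202; P(data | jar B) = (2/10)(2/9)(6/8)(1/7) = 0.0047619; P(data | jar C) = (3/9)(2/8)(4/7)(1/6) = 0.0079365.
The prior-weighted likelihoods are 1/3 · 0.020202 = 0.006734, 1/3 · 0.0047619 = 0.0015873, 1/3 · 0.0079365 = 0.0026455; summing to 0.010967.
The posterior is then P(jar A | data) = 0.61404, P(jar B | data) = 0.14474, P(jar C | data) = 0.24123.
Averaging over the posterior, P(green next | data) = (1/4)(0.61404) + (5/6)(0.14474) + (3/5)(0.24123) = 0.41886.

0.419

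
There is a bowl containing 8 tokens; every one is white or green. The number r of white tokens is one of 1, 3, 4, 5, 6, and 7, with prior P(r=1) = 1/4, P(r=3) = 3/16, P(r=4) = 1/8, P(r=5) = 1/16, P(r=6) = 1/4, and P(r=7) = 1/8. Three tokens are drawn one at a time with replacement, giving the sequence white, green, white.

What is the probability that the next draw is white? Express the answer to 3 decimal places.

Compute the likelihood of the observed sequence for each case: P(data | r = 1) = (1/8)(7/8)(1/8) = 0.013672; P(data | r = 3) = (3/8)(5/8)(3/8) = 0.087891; P(data | r = 4) = (4/8)(4/8)(4/8) = 0.125; P(data | r = 5) = (5/8)(3/8)(5/8) = 0.14648; P(data | r = 6) = (6/8)(2/8)(6/8) = 0.14062; P(data | r = 7) = (7/8)(1/8)(7/8) = 0.095703.
Weighting by the prior gives 1/4 · 0.013672 = 0.003418, 3/16 · 0.087891 = 0.016479, 1/8 · 0.125 = 0.015625, 1/16 · 0.14648 = 0.0091553, 1/4 · 0.14062 = 0.035156, 1/8 · 0.095703 = 0.011963; with total 0.091797.
The posterior is then P(r = 1 | data) = 0.037234, P(r = 3 | data) = 0.17952, P(r = 4 | data) = 0.17021, P(r = 5 | data) = 0.099734, P(r = 6 | data) = 0.38298, P(r = 7 | data) = 0.13032.
Averaging over the posterior, P(white next | data) = (1/8)(0.037234) + (3/8)(0.17952) + (1/2)(0.17021) + (5/8)(0.099734) + (3/4)(0.38298) + (7/8)(0.13032) = 0.62068.

0.621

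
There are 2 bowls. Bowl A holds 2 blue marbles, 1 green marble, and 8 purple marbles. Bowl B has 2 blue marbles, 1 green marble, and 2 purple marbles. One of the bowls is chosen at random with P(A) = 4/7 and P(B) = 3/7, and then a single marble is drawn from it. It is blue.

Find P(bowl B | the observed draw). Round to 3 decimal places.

0.623

Compute the likelihood of this draw for each case: P(data | bowl A) = (2/11) = 2/11; P(data | bowl B) = (2/5) = 2/5.
Multiplying each by its prior: 4/7 · 2/11 = 8/77, 3/7 · 2/5 = 6/35; with total 106/385.
Hence P(bowl B | data) = (6/35) / (106/385) = 33/53.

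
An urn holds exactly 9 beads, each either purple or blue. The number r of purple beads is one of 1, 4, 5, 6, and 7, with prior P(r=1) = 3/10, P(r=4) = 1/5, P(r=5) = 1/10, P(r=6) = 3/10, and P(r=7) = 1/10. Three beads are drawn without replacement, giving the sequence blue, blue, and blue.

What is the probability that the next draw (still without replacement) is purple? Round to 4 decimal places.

0.2444

Compute the likelihood of the observed sequence for each case: P(data | r = 1) = (8/9)(7/8)(6/7) = 2/3; P(data | r = 4) = (5/9)(4/8)(3/7) = 5/42; P(data | r = 5) = (4/9)(3/8)(2/7) = 1/21; P(data | r = 6) = (3/9)(2/8)(1/7) = 1/84; P(data | r = 7) = (2/9)(1/8)(0/7) = 0.
Multiplying each by its prior: 3/10 · 2/3 = 1/5, 1/5 · 5/42 = 1/42, 1/10 · 1/21 = 1/210, 3/10 · 1/84 = 1/280, 1/10 · 0 = 0; with total 13/56.
The posterior is then P(r = 1 | data) = 56/65, P(r = 4 | data) = 4/39, P(r = 5 | data) = 4/195, P(r = 6 | data) = 1/65, P(r = 7 | data) = 0.
Averaging over the posterior, P(purple next | data) = (1/6)(56/65) + (2/3)(4/39) + (5/6)(4/195) + (1)(1/65) = 11/45.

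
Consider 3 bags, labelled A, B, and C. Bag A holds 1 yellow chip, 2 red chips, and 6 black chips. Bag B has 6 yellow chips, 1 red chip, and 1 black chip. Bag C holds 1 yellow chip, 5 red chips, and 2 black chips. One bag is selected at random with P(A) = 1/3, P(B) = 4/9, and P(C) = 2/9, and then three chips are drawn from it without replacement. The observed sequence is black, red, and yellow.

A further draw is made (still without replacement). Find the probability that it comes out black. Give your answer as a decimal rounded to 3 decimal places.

The likelihood of the observed sequence under each hypothesis: P(data | bag A) = (6/9)(2/8)(1/7) = 1/42; P(data | bag B) = (1/8)(1/7)(6/6) = 1/56; P(data | bag C) = (2/8)(5/7)(1/6) = 5/168.
Weighting by the prior gives 1/3 · 1/42 = 1/126, 4/9 · 1/56 = 1/126, 2/9 · 5/168 = 5/756; summing to 17/756.
Dividing through by the total gives posterior P(bag A | data) = 6/17, P(bag B | data) = 6/17, P(bag C | data) = 5/17.
The predictive probability is P(black next | data) = (5/6)(6/17) + (0)(6/17) + (1/5)(5/17) = 6/17.

0.353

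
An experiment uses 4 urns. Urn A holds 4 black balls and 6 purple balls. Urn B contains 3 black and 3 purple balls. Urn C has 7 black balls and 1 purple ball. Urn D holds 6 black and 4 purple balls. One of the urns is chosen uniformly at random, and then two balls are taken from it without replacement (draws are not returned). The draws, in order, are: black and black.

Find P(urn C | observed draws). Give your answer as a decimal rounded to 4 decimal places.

Compute the likelihood of the observed sequence for each case: P(data | urn A) = (4/10)(3/9) = 2/15; P(data | urn B) = (3/6)(2/5) = 1/5; P(data | urn C) = (7/8)(6/7) = 3/4; P(data | urn D) = (6/10)(5/9) = 1/3.
Multiplying each by its prior: 1/4 · 2/15 = 1/30, 1/4 · 1/5 = 1/20, 1/4 · 3/4 = 3/16, 1/4 · 1/3 = 1/12; these sum to 17/48.
By Bayes' rule, P(urn C | data) = (3/16) / (17/48) = 9/17.

0.5294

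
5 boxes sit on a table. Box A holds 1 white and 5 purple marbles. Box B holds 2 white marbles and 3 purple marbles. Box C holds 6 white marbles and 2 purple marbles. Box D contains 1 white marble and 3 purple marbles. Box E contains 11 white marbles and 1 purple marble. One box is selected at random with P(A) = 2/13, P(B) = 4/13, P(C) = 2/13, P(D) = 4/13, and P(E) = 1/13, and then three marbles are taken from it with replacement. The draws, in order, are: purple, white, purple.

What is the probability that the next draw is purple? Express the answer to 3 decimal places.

0.670

For each hypothesis, P(data | H) works out to: P(data | box A) = (5/6)(1/6)(5/6) = 0.11574; P(data | box B) = (3/5)(2/5)(3/5) = 0.144; P(data | box C) = (2/8)(6/8)(2/8) = 0.046875; P(data | box D) = (3/4)(1/4)(3/4) = 0.14062; P(data | box E) = (1/12)(11/12)(1/12) = 0.0063657.
The prior-weighted likelihoods are 2/13 · 0.11574 = 0.017806, 4/13 · 0.144 = 0.044308, 2/13 · 0.046875 = 0.0072115, 4/13 · 0.14062 = 0.043269, 1/13 · 0.0063657 = 0.00048967; with total 0.11308.
Dividing through by the total gives posterior P(box A | data) = 0.15746, P(box B | data) = 0.39181, P(box C | data) = 0.063771, P(box D | data) = 0.38263, P(box E | data) = 0.0043301.
Averaging over the posterior, P(purple next | data) = (5/6)(0.15746) + (3/5)(0.39181) + (1/4)(0.063771) + (3/4)(0.38263) + (1/12)(0.0043301) = 0.66958.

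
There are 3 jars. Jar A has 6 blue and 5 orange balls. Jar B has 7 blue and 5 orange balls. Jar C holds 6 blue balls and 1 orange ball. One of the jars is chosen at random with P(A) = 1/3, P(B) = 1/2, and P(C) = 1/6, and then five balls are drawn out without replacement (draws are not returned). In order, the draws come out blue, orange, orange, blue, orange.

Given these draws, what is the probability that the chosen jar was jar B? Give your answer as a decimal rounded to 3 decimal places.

Under each hypothesis, the probability of the observed sequence is: P(data | jar A) = (6/11)(5/10)(4/9)(5/8)(3/7) = 0.032468; P(data | jar B) = (7/12)(5/11)(4/10)(6/9)(3/8) = 0.026515; P(data | jar C) = (6/7)(1/6)(0/5) = 0.
The prior-weighted likelihoods are 1/3 · 0.032468 = 0.010823, 1/2 · 0.026515 = 0.013258, 1/6 · 0 = 0; these sum to 0.02408.
So P(jar B | data) = (0.013258) / (0.02408) = 0.55056.

0.551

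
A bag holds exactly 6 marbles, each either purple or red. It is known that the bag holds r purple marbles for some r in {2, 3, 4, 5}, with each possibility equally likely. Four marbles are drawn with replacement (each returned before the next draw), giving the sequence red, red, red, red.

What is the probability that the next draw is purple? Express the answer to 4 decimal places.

0.3879

Under each hypothesis, the probability of the observed sequence is: P(data | r = 2) = (4/6)(4/6)(4/6)(4/6) = 0.19753; P(data | r = 3) = (3/6)(3/6)(3/6)(3/6) = 0.0625; P(data | r = 4) = (2/6)(2/6)(2/6)(2/6) = 0.012346; P(data | r = 5) = (1/6)(1/6)(1/6)(1/6) = 0.0007716.
Weighting by the prior gives 1/4 · 0.19753 = 0.049383, 1/4 · 0.0625 = 0.015625, 1/4 · 0.012346 = 0.0030864, 1/4 · 0.0007716 = 0.0001929; summing to 0.068287.
The posterior is then P(r = 2 | data) = 0.72316, P(r = 3 | data) = 0.22881, P(r = 4 | data) = 0.045198, P(r = 5 | data) = 0.0028249.
So P(purple next | data) = Σ P(purple next | H) P(H | data) = (1/3)(0.72316) + (1/2)(0.22881) + (2/3)(0.045198) + (5/6)(0.0028249) = 0.38795.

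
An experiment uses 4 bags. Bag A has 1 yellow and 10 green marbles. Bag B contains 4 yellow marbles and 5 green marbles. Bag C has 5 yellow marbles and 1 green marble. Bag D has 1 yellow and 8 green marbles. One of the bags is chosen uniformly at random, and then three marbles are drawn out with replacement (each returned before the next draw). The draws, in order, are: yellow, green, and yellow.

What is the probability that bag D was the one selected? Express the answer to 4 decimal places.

Under each hypothesis, the probability of the observed sequence is: P(data | bag A) = (1/11)(10/11)(1/11) = 0.0075131; P(data | bag B) = (4/9)(5/9)(4/9) = 0.10974; P(data | bag C) = (5/6)(1/6)(5/6) = 0.11574; P(data | bag D) = (1/9)(8/9)(1/9) = 0.010974.
Weighting by the prior gives 1/4 · 0.0075131 = 0.0018783, 1/4 · 0.10974 = 0.027435, 1/4 · 0.11574 = 0.028935, 1/4 · 0.010974 = 0.0027435; summing to 0.060992.
Therefore the posterior P(bag D | data) = (0.0027435) / (0.060992) = 0.044981.

0.0450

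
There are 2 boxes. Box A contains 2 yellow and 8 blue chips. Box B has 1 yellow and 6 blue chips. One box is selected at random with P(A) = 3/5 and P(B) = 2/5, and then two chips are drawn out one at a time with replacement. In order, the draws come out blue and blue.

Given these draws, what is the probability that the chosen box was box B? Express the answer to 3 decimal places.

For each hypothesis, P(data | H) works out to: P(data | box A) = (8/10)(8/10) = 0.64; P(data | box B) = (6/7)(6/7) = 0.73469.
Multiplying each by its prior: 3/5 · 0.64 = 0.384, 2/5 · 0.73469 = 0.29388; with total 0.67788.
Hence P(box B | data) = (0.29388) / (0.67788) = 0.43353.

0.434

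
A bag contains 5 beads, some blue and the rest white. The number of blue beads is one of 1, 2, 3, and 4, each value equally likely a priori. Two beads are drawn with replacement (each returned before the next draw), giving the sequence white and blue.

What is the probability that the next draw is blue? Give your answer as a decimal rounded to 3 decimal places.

0.500

The likelihood of the observed sequence under each hypothesis: P(data | r = 1) = (4/5)(1/5) = 4/25; P(data | r = 2) = (3/5)(2/5) = 6/25; P(data | r = 3) = (2/5)(3/5) = 6/25; P(data | r = 4) = (1/5)(4/5) = 4/25.
Multiplying each by its prior: 1/4 · 4/25 = 1/25, 1/4 · 6/25 = 3/50, 1/4 · 6/25 = 3/50, 1/4 · 4/25 = 1/25; these sum to 1/5.
The posterior is then P(r = 1 | data) = 1/5, P(r = 2 | data) = 3/10, P(r = 3 | data) = 3/10, P(r = 4 | data) = 1/5.
The predictive probability is P(blue next | data) = (1/5)(1/5) + (2/5)(3/10) + (3/5)(3/10) + (4/5)(1/5) = 1/2.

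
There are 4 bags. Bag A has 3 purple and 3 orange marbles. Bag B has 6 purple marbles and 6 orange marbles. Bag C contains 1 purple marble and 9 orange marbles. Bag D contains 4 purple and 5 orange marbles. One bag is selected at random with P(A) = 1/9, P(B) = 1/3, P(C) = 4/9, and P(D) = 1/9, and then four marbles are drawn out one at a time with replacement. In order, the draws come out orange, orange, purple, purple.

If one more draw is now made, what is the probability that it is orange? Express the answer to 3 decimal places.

0.548

The likelihood of the observed sequence under each hypothesis: P(data | bag A) = (3/6)(3/6)(3/6)(3/6) = 0.0625; P(data | bag B) = (6/12)(6/12)(6/12)(6/12) = 0.0625; P(data | bag C) = (9/10)(9/10)(1/10)(1/10) = 0.0081; P(data | bag D) = (5/9)(5/9)(4/9)(4/9) = 0.060966.
The prior-weighted likelihoods are 1/9 · 0.0625 = 0.0069444, 1/3 · 0.0625 = 0.020833, 4/9 · 0.0081 = 0.0036, 1/9 · 0.060966 = 0.006774; with total 0.038152.
Dividing through by the total gives posterior P(bag A | data) = 0.18202, P(bag B | data) = 0.54606, P(bag C | data) = 0.09436, P(bag D | data) = 0.17755.
Averaging over the posterior, P(orange next | data) = (1/2)(0.18202) + (1/2)(0.54606) + (9/10)(0.09436) + (5/9)(0.17755) = 0.54761.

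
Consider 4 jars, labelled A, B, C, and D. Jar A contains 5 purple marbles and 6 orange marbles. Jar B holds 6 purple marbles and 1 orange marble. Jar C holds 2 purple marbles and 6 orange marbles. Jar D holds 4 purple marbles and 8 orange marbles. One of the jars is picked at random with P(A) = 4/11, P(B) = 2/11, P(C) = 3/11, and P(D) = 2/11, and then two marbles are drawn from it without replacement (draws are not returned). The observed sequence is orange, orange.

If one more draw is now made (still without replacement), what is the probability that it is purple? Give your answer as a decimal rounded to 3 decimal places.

Under each hypothesis, the probability of the observed sequence is: P(data | jar A) = (6/11)(5/10) = 0.27273; P(data | jar B) = (1/7)(0/6) = 0; P(data | jar C) = (6/8)(5/7) = 0.53571; P(data | jar D) = (8/12)(7/11) = 0.42424.
The prior-weighted likelihoods are 4/11 · 0.27273 = 0.099174, 2/11 · 0 = 0, 3/11 · 0.53571 = 0.1461, 2/11 · 0.42424 = 0.077135; these sum to 0.32241.
Dividing through by the total gives posterior P(jar A | data) = 0.3076, P(jar B | data) = 0, P(jar C | data) = 0.45316, P(jar D | data) = 0.23924.
The predictive probability is P(purple next | data) = (5/9)(0.3076) + (1/3)(0.45316) + (2/5)(0.23924) = 0.41764.

0.418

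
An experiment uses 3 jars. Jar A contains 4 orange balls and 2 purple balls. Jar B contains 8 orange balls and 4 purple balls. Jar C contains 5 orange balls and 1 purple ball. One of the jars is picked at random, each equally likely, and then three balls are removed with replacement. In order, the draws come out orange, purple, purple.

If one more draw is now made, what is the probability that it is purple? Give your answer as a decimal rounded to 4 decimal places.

Compute the likelihood of the observed sequence for each case: P(data | jar A) = (4/6)(2/6)(2/6) = 2/27; P(data | jar B) = (8/12)(4/12)(4/12) = 2/27; P(data | jar C) = (5/6)(1/6)(1/6) = 5/216.
Weighting by the prior gives 1/3 · 2/27 = 2/81, 1/3 · 2/27 = 2/81, 1/3 · 5/216 = 5/648; these sum to 37/648.
Normalising, the posterior is P(jar A | data) = 16/37, P(jar B | data) = 16/37, P(jar C | data) = 5/37.
The predictive probability is P(purple next | data) = (1/3)(16/37) + (1/3)(16/37) + (1/6)(5/37) = 23/74.

0.3108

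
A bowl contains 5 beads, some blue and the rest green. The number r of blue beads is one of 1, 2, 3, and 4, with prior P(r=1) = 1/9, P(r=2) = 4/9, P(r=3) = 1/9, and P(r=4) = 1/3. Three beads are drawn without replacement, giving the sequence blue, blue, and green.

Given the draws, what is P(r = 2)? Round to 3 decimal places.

Compute the likelihood of the observed sequence for each case: P(data | r = 1) = (1/5)(0/4) = 0; P(data | r = 2) = (2/5)(1/4)(3/3) = 1/10; P(data | r = 3) = (3/5)(2/4)(2/3) = 1/5; P(data | r = 4) = (4/5)(3/4)(1/3) = 1/5.
Multiplying each by its prior: 1/9 · 0 = 0, 4/9 · 1/10 = 2/45, 1/9 · 1/5 = 1/45, 1/3 · 1/5 = 1/15; these sum to 2/15.
Therefore the posterior P(r = 2 | data) = (2/45) / (2/15) = 1/3.

0.333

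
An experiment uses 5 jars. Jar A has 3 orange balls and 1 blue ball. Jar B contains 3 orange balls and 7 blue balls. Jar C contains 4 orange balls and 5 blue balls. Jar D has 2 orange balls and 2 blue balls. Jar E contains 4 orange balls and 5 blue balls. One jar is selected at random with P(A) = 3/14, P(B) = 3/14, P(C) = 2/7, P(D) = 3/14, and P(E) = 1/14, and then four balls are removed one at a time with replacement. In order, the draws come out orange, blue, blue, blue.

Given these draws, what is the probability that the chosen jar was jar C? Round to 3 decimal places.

0.334

Compute the likelihood of the observed sequence for each case: P(data | jar A) = (3/4)(1/4)(1/4)(1/4) = 0.011719; P(data | jar B) = (3/10)(7/10)(7/10)(7/10) = 0.1029; P(data | jar C) = (4/9)(5/9)(5/9)(5/9) = 0.076208; P(data | jar D) = (2/4)(2/4)(2/4)(2/4) = 0.0625; P(data | jar E) = (4/9)(5/9)(5/9)(5/9) = 0.076208.
Multiplying each by its prior: 3/14 · 0.011719 = 0.0025112, 3/14 · 0.1029 = 0.02205, 2/7 · 0.076208 = 0.021774, 3/14 · 0.0625 = 0.013393, 1/14 · 0.076208 = 0.0054434; summing to 0.065171.
So P(jar C | data) = (0.021774) / (0.065171) = 0.3341.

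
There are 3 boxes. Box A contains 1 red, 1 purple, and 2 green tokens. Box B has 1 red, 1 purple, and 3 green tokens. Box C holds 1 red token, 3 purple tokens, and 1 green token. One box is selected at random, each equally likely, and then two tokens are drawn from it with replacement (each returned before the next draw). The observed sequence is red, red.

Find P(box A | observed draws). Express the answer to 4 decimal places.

The likelihood of the observed sequence under each hypothesis: P(data | box A) = (1/4)(1/4) = 1/16; P(data | box B) = (1/5)(1/5) = 1/25; P(data | box C) = (1/5)(1/5) = 1/25.
Multiplying each by its prior: 1/3 · 1/16 = 1/48, 1/3 · 1/25 = 1/75, 1/3 · 1/25 = 1/75; with total 19/400.
By Bayes' rule, P(box A | data) = (1/48) / (19/400) = 25/57.

0.4386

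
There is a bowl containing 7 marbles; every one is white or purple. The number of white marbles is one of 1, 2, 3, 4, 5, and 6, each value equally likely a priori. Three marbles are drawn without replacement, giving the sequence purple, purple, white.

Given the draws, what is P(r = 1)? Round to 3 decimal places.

The likelihood of the observed sequence under each hypothesis: P(data | r = 1) = (6/7)(5/6)(1/5) = 1/7; P(data | r = 2) = (5/7)(4/6)(2/5) = 4/21; P(data | r = 3) = (4/7)(3/6)(3/5) = 6/35; P(data | r = 4) = (3/7)(2/6)(4/5) = 4/35; P(data | r = 5) = (2/7)(1/6)(5/5) = 1/21; P(data | r = 6) = (1/7)(0/6) = 0.
Weighting by the prior gives 1/6 · 1/7 = 1/42, 1/6 · 4/21 = 2/63, 1/6 · 6/35 = 1/35, 1/6 · 4/35 = 2/105, 1/6 · 1/21 = 1/126, 1/6 · 0 = 0; summing to 1/9.
By Bayes' rule, P(r = 1 | data) = (1/42) / (1/9) = 3/14.

0.214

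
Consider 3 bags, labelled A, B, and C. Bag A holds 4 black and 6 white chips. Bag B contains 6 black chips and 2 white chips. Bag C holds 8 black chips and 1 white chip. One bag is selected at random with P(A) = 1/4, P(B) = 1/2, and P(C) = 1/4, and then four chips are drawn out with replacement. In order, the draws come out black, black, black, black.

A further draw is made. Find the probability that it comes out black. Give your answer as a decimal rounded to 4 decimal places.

The likelihood of the observed sequence under each hypothesis: P(data | bag A) = (4/10)(4/10)(4/10)(4/10) = 0.0256; P(data | bag B) = (6/8)(6/8)(6/8)(6/8) = 0.31641; P(data | bag C) = (8/9)(8/9)(8/9)(8/9) = 0.6243.
The prior-weighted likelihoods are 1/4 · 0.0256 = 0.0064, 1/2 · 0.31641 = 0.1582, 1/4 · 0.6243 = 0.15607; with total 0.32068.
The posterior is then P(bag A | data) = 0.019958, P(bag B | data) = 0.49334, P(bag C | data) = 0.4867.
Averaging over the posterior, P(black next | data) = (2/5)(0.019958) + (3/4)(0.49334) + (8/9)(0.4867) = 0.81061.

0.8106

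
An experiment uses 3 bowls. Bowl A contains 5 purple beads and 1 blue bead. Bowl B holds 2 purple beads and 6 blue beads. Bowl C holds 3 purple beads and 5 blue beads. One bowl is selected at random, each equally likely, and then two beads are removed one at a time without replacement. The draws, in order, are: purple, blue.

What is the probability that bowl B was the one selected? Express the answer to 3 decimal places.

Under each hypothesis, the probability of the observed sequence is: P(data | bowl A) = (5/6)(1/5) = 1/6; P(data | bowl B) = (2/8)(6/7) = 3/14; P(data | bowl C) = (3/8)(5/7) = 15/56.
Multiplying each by its prior: 1/3 · 1/6 = 1/18, 1/3 · 3/14 = 1/14, 1/3 · 15/56 = 5/56; these sum to 109/504.
Hence P(bowl B | data) = (1/14) / (109/504) = 36/109.

0.330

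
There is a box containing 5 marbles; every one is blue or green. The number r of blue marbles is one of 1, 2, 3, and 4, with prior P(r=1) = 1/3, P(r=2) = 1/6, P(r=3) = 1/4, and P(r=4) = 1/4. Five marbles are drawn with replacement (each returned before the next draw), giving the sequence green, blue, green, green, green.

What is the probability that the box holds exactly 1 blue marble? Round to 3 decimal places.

Compute the likelihood of the observed sequence for each case: P(data | r = 1) = (4/5)(1/5)(4/5)(4/5)(4/5) = 0.08192; P(data | r = 2) = (3/5)(2/5)(3/5)(3/5)(3/5) = 0.05184; P(data | r = 3) = (2/5)(3/5)(2/5)(2/5)(2/5) = 0.01536; P(data | r = 4) = (1/5)(4/5)(1/5)(1/5)(1/5) = 0.00128.
Weighting by the prior gives 1/3 · 0.08192 = 0.027307, 1/6 · 0.05184 = 0.00864, 1/4 · 0.01536 = 0.00384, 1/4 · 0.00128 = 0.00032; these sum to 0.040107.
By Bayes' rule, P(r = 1 | data) = (0.027307) / (0.040107) = 0.68085.

0.681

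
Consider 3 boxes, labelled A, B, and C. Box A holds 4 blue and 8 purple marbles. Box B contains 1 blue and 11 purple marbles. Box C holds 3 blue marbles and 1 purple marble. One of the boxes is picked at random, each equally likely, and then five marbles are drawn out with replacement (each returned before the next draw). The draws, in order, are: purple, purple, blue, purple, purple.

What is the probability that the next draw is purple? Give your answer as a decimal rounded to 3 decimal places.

0.772

For each hypothesis, P(data | H) works out to: P(data | box A) = (8/12)(8/12)(4/12)(8/12)(8/12) = 0.065844; P(data | box B) = (11/12)(11/12)(1/12)(11/12)(11/12) = 0.058839; P(data | box C) = (1/4)(1/4)(3/4)(1/4)(1/4) = 0.0029297.
Weighting by the prior gives 1/3 · 0.065844 = 0.021948, 1/3 · 0.058839 = 0.019613, 1/3 · 0.0029297 = 0.00097656; summing to 0.042537.
Dividing through by the total gives posterior P(box A | data) = 0.51597, P(box B | data) = 0.46108, P(box C | data) = 0.022958.
The predictive probability is P(purple next | data) = (2/3)(0.51597) + (11/12)(0.46108) + (1/4)(0.022958) = 0.77237.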